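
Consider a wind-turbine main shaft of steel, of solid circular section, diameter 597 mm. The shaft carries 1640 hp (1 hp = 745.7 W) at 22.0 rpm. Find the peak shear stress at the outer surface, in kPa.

ω = 2π·22.0/60 = 2.304 rad/s, so T = P/ω = 1640×745.7 / 2.304 = 530800 N·m.
J = πd⁴/32 = π(0.597)⁴/32 = 0.01247 m⁴.
τ_max = T·r/J = 530800 × 0.298 / 0.01247 = 1.271×10^7 Pa.

12700 kPa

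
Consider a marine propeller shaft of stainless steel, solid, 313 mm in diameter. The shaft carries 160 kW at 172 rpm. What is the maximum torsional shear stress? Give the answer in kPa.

ω = 2π·172/60 = 18.01 rad/s, so T = P/ω = 160×10³ / 18.01 = 8883 N·m.
J = πd⁴/32 = π(0.313)⁴/32 = 9.423×10^-4 m⁴.
τ_max = T·r/J = 8883 × 0.157 / 9.423×10^-4 = 1.475×10^6 Pa.

1480 kPa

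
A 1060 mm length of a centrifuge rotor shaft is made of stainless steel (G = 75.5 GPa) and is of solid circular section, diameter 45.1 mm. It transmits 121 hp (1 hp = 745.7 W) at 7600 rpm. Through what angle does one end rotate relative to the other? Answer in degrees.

ω = 2π·7600/60 = 795.9 rad/s, so T = P/ω = 121×745.7 / 795.9 = 113.4 N·m.
J = πd⁴/32 = π(0.0451)⁴/32 = 4.062×10^-7 m⁴.
θ = T·L/(G·J) = 113.4 × 1.06 / (75.5×10⁹ × 4.062×10^-7) = 3.919×10^-3 rad.

0.225°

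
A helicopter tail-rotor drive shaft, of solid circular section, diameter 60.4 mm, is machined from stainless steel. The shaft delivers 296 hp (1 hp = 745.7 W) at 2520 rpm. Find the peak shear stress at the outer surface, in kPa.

ω = 2π·2520/60 = 263.9 rad/s, so T = P/ω = 296×745.7 / 263.9 = 836.4 N·m.
J = πd⁴/32 = π(0.0604)⁴/32 = 1.307×10^-6 m⁴.
τ_max = T·r/J = 836.4 × 0.0302 / 1.307×10^-6 = 1.933×10^7 Pa.

19300 kPa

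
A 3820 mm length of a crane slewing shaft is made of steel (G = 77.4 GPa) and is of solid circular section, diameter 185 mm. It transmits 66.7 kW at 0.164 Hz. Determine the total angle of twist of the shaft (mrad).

ω = 2π·0.164 = 1.030 rad/s, so T = P/ω = 66.7×10³ / 1.030 = 64730 N·m.
J = πd⁴/32 = π(0.185)⁴/32 = 1.150×10^-4 m⁴.
θ = T·L/(G·J) = 64730 × 3.82 / (77.4×10⁹ × 1.150×10^-4) = 0.02778 rad.

27.8 mrad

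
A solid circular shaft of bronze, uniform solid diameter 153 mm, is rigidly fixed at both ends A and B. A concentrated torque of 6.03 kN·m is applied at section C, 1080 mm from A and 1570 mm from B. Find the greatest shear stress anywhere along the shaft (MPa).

5.08 MPa

With uniform GJ and both ends fixed, compatibility θ_AC = θ_CB gives T_A·a = T_B·b, together with T_A + T_B = T₀.
T_A = T₀·b/(a+b) = 6030·1570/2650 = 3572 N·m; T_B = 2458 N·m.
τ in each portion: τ_AC = 5.08×10^6 Pa, τ_CB = 3.49×10^6 Pa; maximum is in AC.
τ_max = T_AC·r/J = 3572·0.0765/5.38×10^-5 = 5.080×10^6 Pa.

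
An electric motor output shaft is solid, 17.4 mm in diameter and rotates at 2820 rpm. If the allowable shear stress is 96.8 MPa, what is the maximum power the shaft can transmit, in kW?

29.6 kW

J = πd⁴/32 = π(0.0174)⁴/32 = 8.999×10^-9 m⁴.
T_max = τ_allow·J/r = 9.68×10^7 × 8.999×10^-9 / 0.00870 = 100.1 N·m.
ω = 2π·2820/60 = 295.3 rad/s, so P_max = T_max·ω = 2.957×10^4 W.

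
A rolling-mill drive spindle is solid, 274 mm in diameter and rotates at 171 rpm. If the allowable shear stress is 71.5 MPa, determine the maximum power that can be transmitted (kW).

5170 kW

J = πd⁴/32 = π(0.274)⁴/32 = 5.534×10^-4 m⁴.
T_max = τ_allow·J/r = 7.15×10^7 × 5.534×10^-4 / 0.137 = 288800 N·m.
ω = 2π·171/60 = 17.91 rad/s, so P_max = T_max·ω = 5.171×10^6 W.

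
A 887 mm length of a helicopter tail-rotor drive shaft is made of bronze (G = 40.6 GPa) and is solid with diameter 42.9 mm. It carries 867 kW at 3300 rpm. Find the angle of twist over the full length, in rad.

0.165 rad

ω = 2π·3300/60 = 345.6 rad/s, so T = P/ω = 867×10³ / 345.6 = 2509 N·m.
J = πd⁴/32 = π(0.0429)⁴/32 = 3.325×10^-7 m⁴.
θ = T·L/(G·J) = 2509 × 0.887 / (40.6×10⁹ × 3.325×10^-7) = 0.1648 rad.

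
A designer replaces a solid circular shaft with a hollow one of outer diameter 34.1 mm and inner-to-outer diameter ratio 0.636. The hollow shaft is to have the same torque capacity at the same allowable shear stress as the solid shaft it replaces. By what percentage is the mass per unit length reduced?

32.9 %

Equal τ_max and T ⇒ the solid shaft needs d_s³ = d_o³(1−k⁴), so d_s = 34.1·(1−0.636⁴)^(1/3) = 32.13 mm.
Area ratio A_h/A_s = d_o²(1−k²)/d_s² = (1−k²)/(1−k⁴)^(2/3) = 0.6708.
Mass saving = 1 − 0.6708 = 32.9 %.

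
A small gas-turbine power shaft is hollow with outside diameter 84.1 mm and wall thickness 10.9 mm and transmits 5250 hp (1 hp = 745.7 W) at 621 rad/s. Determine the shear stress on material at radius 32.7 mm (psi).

ω = 621 rad/s, so T = P/ω = 5250×745.7 / 621.0 = 6304 N·m.
J = π(d_o⁴ − d_i⁴)/32 = π(0.0841⁴ − 0.0623⁴)/32 = 3.432×10^-6 m⁴.
Shear stress varies linearly with radius: τ = T·r/J = 6304 × 0.0327 / 3.432×10^-6 = 6.006×10^7 Pa.

8710 psi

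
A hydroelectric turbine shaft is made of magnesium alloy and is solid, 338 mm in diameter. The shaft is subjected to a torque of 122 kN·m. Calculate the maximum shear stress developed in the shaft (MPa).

16.1 MPa

J = πd⁴/32 = π(0.338)⁴/32 = 1.281×10^-3 m⁴.
τ_max = T·r/J = 122000 × 0.169 / 1.281×10^-3 = 1.609×10^7 Pa.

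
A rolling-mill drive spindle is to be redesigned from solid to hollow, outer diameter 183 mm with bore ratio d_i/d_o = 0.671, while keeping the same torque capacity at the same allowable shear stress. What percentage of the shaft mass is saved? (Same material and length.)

36.1 %

Equal τ_max and T ⇒ the solid shaft needs d_s³ = d_o³(1−k⁴), so d_s = 183·(1−0.671⁴)^(1/3) = 169.7 mm.
Area ratio A_h/A_s = d_o²(1−k²)/d_s² = (1−k²)/(1−k⁴)^(2/3) = 0.6394.
Mass saving = 1 − 0.6394 = 36.1 %.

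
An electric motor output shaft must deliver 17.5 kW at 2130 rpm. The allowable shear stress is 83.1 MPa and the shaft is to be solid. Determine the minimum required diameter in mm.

ω = 2π·2130/60 = 223.1 rad/s, so T = P/ω = 17.5×10³ / 223.1 = 78.46 N·m.
For a solid shaft τ_max = 16T/(πd³), so d = (16T/(π τ_allow))^(1/3) = (16·78.46/(π·8.31×10^7))^(1/3) = 0.01688 m.

16.9 mm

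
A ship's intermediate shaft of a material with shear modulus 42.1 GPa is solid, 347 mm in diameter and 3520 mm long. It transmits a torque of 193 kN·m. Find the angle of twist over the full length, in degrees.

0.650°

J = πd⁴/32 = π(0.347)⁴/32 = 1.423×10^-3 m⁴.
θ = T·L/(G·J) = 193000 × 3.52 / (42.1×10⁹ × 1.423×10^-3) = 0.01134 rad.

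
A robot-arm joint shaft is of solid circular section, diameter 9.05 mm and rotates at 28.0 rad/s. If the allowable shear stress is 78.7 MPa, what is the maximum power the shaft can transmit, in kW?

J = πd⁴/32 = π(0.00905)⁴/32 = 6.586×10^-10 m⁴.
T_max = τ_allow·J/r = 7.87×10^7 × 6.586×10^-10 / 0.00453 = 11.45 N·m.
ω = 28.0 rad/s, so P_max = T_max·ω = 320.7 W.

0.321 kW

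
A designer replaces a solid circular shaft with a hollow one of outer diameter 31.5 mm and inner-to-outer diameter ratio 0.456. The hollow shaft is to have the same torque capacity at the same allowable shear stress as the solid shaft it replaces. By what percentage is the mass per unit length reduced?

Equal τ_max and T ⇒ the solid shaft needs d_s³ = d_o³(1−k⁴), so d_s = 31.5·(1−0.456⁴)^(1/3) = 31.04 mm.
Area ratio A_h/A_s = d_o²(1−k²)/d_s² = (1−k²)/(1−k⁴)^(2/3) = 0.8158.
Mass saving = 1 − 0.8158 = 18.4 %.

18.4 %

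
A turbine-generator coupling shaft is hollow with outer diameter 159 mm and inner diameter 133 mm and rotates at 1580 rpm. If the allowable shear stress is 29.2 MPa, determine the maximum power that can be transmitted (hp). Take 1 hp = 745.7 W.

J = π(d_o⁴ − d_i⁴)/32 = π(0.159⁴ − 0.133⁴)/32 = 3.203×10^-5 m⁴.
T_max = τ_allow·J/r = 2.92×10^7 × 3.203×10^-5 / 0.0795 = 11760 N·m.
ω = 2π·1580/60 = 165.5 rad/s, so P_max = T_max·ω = 1.946×10^6 W.

2610 hp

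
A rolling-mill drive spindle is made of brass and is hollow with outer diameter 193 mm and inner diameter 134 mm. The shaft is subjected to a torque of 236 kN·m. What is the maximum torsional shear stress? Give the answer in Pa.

2.18e8 Pa

J = π(d_o⁴ − d_i⁴)/32 = π(0.193⁴ − 0.134⁴)/32 = 1.046×10^-4 m⁴.
τ_max = T·r/J = 236000 × 0.0965 / 1.046×10^-4 = 2.178×10^8 Pa.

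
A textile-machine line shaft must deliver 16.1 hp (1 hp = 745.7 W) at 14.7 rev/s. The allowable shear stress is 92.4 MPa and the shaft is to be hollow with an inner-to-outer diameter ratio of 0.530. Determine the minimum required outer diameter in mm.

19.8 mm

ω = 2π·14.7 = 92.36 rad/s, so T = P/ω = 16.1×745.7 / 92.36 = 130.0 N·m.
For a hollow shaft with d_i/d_o = 0.530: τ_max = 16T/(π d_o³ (1−k⁴)), so d_o = [16T/(π τ_allow (1−k⁴))]^(1/3) = [16·130.0/(π·9.24×10^7·0.9211)]^(1/3) = 0.01981 m.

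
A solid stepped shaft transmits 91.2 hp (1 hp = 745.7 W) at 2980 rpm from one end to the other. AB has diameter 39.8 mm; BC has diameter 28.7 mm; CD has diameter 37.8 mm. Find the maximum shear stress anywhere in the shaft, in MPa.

ω = 2π·2980/60 = 312.1 rad/s, so T = P/ω = 91.2×745.7 / 312.1 = 217.9 N·m.
Under the same torque, τ_max = 16T/(πd³) is largest where d is smallest — segment BC (d = 28.7 mm).
τ_max = 16·217.9/(π·(0.0287)³) = 4.695×10^7 Pa.

47.0 MPa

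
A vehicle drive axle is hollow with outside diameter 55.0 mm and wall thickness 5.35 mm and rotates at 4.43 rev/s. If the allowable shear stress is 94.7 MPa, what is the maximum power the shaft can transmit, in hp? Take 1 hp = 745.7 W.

66.9 hp

J = π(d_o⁴ − d_i⁴)/32 = π(0.0550⁴ − 0.0443⁴)/32 = 5.203×10^-7 m⁴.
T_max = τ_allow·J/r = 9.47×10^7 × 5.203×10^-7 / 0.0275 = 1792 N·m.
ω = 2π·4.43 = 27.83 rad/s, so P_max = T_max·ω = 4.987×10^4 W.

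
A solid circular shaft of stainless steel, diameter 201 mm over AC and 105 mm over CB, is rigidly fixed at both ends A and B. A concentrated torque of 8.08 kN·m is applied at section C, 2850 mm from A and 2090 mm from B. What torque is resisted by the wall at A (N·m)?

Compatibility: T_A·a/J_AC = T_B·b/J_CB with T_A + T_B = T₀.
J_AC = 1.60×10^-4 m⁴, J_CB = 1.19×10^-5 m⁴, so T_A = T₀·(J_AC/a)/((J_AC/a)+(J_CB/b)) = 7335 N·m, T_B = 744.9 N·m.

7340 N·m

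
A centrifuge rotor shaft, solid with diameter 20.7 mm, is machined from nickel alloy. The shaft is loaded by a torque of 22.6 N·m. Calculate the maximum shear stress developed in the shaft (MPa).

13.0 MPa

J = πd⁴/32 = π(0.0207)⁴/32 = 1.803×10^-8 m⁴.
τ_max = T·r/J = 22.60 × 0.0103 / 1.803×10^-8 = 1.298×10^7 Pa.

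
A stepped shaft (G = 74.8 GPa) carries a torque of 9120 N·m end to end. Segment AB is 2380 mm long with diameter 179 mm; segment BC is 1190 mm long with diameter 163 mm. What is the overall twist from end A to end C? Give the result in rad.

J_AB = π(0.179)⁴/32 = 1.01×10^-4 m⁴; J_BC = π(0.163)⁴/32 = 6.93×10^-5 m⁴.
θ = (T/G)·Σ L_i/J_i = (9120/74.8×10⁹)·(2.38/1.01×10^-4 + 1.19/6.93×10^-5) = 4.973×10^-3 rad.

0.00497 rad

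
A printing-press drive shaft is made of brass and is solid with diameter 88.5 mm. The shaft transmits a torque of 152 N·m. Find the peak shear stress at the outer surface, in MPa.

J = πd⁴/32 = π(0.0885)⁴/32 = 6.022×10^-6 m⁴.
τ_max = T·r/J = 152.0 × 0.0442 / 6.022×10^-6 = 1.117×10^6 Pa.

1.12 MPa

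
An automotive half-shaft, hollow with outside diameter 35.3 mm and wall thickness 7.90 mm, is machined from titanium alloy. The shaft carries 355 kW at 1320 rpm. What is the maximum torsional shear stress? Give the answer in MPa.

ω = 2π·1320/60 = 138.2 rad/s, so T = P/ω = 355×10³ / 138.2 = 2568 N·m.
J = π(d_o⁴ − d_i⁴)/32 = π(0.0353⁴ − 0.0195⁴)/32 = 1.382×10^-7 m⁴.
τ_max = T·r/J = 2568 × 0.0176 / 1.382×10^-7 = 3.279×10^8 Pa.

328 MPa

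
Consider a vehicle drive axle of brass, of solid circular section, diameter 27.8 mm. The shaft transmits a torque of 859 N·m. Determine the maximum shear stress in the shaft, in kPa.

J = πd⁴/32 = π(0.0278)⁴/32 = 5.864×10^-8 m⁴.
τ_max = T·r/J = 859.0 × 0.0139 / 5.864×10^-8 = 2.036×10^8 Pa.

204000 kPa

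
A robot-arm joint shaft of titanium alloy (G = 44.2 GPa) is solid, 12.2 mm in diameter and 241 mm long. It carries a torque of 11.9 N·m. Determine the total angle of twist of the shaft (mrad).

J = πd⁴/32 = π(0.0122)⁴/32 = 2.175×10^-9 m⁴.
θ = T·L/(G·J) = 11.90 × 0.241 / (44.2×10⁹ × 2.175×10^-9) = 0.02983 rad.

29.8 mrad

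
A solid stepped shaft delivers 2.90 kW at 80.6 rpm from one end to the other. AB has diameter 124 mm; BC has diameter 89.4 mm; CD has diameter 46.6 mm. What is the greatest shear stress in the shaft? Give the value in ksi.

ω = 2π·80.6/60 = 8.440 rad/s, so T = P/ω = 2.90×10³ / 8.440 = 343.6 N·m.
Under the same torque, τ_max = 16T/(πd³) is largest where d is smallest — segment CD (d = 46.6 mm).
τ_max = 16·343.6/(π·(0.0466)³) = 1.729×10^7 Pa.

2.51 ksi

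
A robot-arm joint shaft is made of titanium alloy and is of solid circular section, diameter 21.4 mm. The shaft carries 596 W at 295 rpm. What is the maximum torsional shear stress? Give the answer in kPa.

ω = 2π·295/60 = 30.89 rad/s, so T = P/ω = 596 / 30.89 = 19.29 N·m.
J = πd⁴/32 = π(0.0214)⁴/32 = 2.059×10^-8 m⁴.
τ_max = T·r/J = 19.29 × 0.0107 / 2.059×10^-8 = 1.003×10^7 Pa.

10000 kPa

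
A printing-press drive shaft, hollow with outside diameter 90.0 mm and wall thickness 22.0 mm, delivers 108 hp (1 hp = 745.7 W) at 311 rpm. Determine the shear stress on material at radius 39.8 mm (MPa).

16.4 MPa

ω = 2π·311/60 = 32.57 rad/s, so T = P/ω = 108×745.7 / 32.57 = 2473 N·m.
J = π(d_o⁴ − d_i⁴)/32 = π(0.0900⁴ − 0.0460⁴)/32 = 6.002×10^-6 m⁴.
Shear stress varies linearly with radius: τ = T·r/J = 2473 × 0.0398 / 6.002×10^-6 = 1.640×10^7 Pa.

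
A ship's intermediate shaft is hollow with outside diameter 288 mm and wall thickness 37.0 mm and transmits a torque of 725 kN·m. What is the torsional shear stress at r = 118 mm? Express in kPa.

J = π(d_o⁴ − d_i⁴)/32 = π(0.288⁴ − 0.214⁴)/32 = 4.695×10^-4 m⁴.
Shear stress varies linearly with radius: τ = T·r/J = 725000 × 0.118 / 4.695×10^-4 = 1.822×10^8 Pa.

182000 kPa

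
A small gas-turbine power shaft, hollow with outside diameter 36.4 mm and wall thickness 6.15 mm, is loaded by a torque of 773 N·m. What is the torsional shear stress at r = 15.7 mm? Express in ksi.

J = π(d_o⁴ − d_i⁴)/32 = π(0.0364⁴ − 0.0241⁴)/32 = 1.392×10^-7 m⁴.
Shear stress varies linearly with radius: τ = T·r/J = 773.0 × 0.0157 / 1.392×10^-7 = 8.717×10^7 Pa.

12.6 ksi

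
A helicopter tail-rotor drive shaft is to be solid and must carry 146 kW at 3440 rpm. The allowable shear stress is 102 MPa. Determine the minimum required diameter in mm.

ω = 2π·3440/60 = 360.2 rad/s, so T = P/ω = 146×10³ / 360.2 = 405.3 N·m.
For a solid shaft τ_max = 16T/(πd³), so d = (16T/(π τ_allow))^(1/3) = (16·405.3/(π·1.02×10^8))^(1/3) = 0.02725 m.

27.3 mm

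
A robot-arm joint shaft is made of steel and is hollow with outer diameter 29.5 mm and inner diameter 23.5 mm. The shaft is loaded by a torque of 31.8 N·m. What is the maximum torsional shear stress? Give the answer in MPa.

J = π(d_o⁴ − d_i⁴)/32 = π(0.0295⁴ − 0.0235⁴)/32 = 4.441×10^-8 m⁴.
τ_max = T·r/J = 31.80 × 0.0147 / 4.441×10^-8 = 1.056×10^7 Pa.

10.6 MPa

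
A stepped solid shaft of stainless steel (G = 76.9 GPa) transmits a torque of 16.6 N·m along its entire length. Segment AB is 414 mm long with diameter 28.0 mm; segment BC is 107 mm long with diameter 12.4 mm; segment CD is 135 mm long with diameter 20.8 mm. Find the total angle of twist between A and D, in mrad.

J_AB = π(0.0280)⁴/32 = 6.03×10^-8 m⁴; J_BC = π(0.0124)⁴/32 = 2.32×10^-9 m⁴; J_CD = π(0.0208)⁴/32 = 1.84×10^-8 m⁴.
θ = (T/G)·Σ L_i/J_i = (16.60/76.9×10⁹)·(0.414/6.03×10^-8 + 0.107/2.32×10^-9 + 0.135/1.84×10^-8) = 0.01302 rad.

13.0 mrad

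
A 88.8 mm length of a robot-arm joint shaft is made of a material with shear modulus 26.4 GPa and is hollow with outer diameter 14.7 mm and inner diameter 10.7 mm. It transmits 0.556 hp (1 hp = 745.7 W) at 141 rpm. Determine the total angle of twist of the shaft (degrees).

ω = 2π·141/60 = 14.77 rad/s, so T = P/ω = 0.556×745.7 / 14.77 = 28.08 N·m.
J = π(d_o⁴ − d_i⁴)/32 = π(0.0147⁴ − 0.0107⁴)/32 = 3.297×10^-9 m⁴.
θ = T·L/(G·J) = 28.08 × 0.0888 / (26.4×10⁹ × 3.297×10^-9) = 0.02864 rad.

1.64°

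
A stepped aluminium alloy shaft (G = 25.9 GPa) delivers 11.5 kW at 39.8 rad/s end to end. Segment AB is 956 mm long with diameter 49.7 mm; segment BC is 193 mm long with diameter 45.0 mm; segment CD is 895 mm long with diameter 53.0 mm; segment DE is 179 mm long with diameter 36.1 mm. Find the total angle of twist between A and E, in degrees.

ω = 39.8 rad/s, so T = P/ω = 11.5×10³ / 39.80 = 288.9 N·m.
J_AB = π(0.0497)⁴/32 = 5.99×10^-7 m⁴; J_BC = π(0.0450)⁴/32 = 4.03×10^-7 m⁴; J_CD = π(0.0530)⁴/32 = 7.75×10^-7 m⁴; J_DE = π(0.0361)⁴/32 = 1.67×10^-7 m⁴.
θ = (T/G)·Σ L_i/J_i = (288.9/25.9×10⁹)·(0.956/5.99×10^-7 + 0.193/4.03×10^-7 + 0.895/7.75×10^-7 + 0.179/1.67×10^-7) = 0.04802 rad.

2.75°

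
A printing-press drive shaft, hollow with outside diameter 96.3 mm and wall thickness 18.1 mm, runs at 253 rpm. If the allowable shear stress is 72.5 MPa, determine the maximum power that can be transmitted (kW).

286 kW

J = π(d_o⁴ − d_i⁴)/32 = π(0.0963⁴ − 0.0601⁴)/32 = 7.162×10^-6 m⁴.
T_max = τ_allow·J/r = 7.25×10^7 × 7.162×10^-6 / 0.0481 = 10780 N·m.
ω = 2π·253/60 = 26.49 rad/s, so P_max = T_max·ω = 2.857×10^5 W.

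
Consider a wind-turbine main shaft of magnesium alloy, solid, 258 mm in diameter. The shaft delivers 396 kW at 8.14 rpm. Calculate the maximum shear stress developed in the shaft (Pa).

ω = 2π·8.14/60 = 0.8524 rad/s, so T = P/ω = 396×10³ / 0.8524 = 464600 N·m.
J = πd⁴/32 = π(0.258)⁴/32 = 4.350×10^-4 m⁴.
τ_max = T·r/J = 464600 × 0.129 / 4.350×10^-4 = 1.378×10^8 Pa.

1.38e8 Pa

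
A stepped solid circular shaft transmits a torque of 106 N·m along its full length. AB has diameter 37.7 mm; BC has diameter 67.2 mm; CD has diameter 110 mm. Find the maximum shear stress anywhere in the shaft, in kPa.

10100 kPa

Under the same torque, τ_max = 16T/(πd³) is largest where d is smallest — segment AB (d = 37.7 mm).
τ_max = 16·106.0/(π·(0.0377)³) = 1.008×10^7 Pa.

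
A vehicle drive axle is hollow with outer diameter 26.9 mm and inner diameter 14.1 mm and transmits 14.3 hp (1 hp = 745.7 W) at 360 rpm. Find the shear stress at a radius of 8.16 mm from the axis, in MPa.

48.6 MPa

ω = 2π·360/60 = 37.70 rad/s, so T = P/ω = 14.3×745.7 / 37.70 = 282.9 N·m.
J = π(d_o⁴ − d_i⁴)/32 = π(0.0269⁴ − 0.0141⁴)/32 = 4.753×10^-8 m⁴.
Shear stress varies linearly with radius: τ = T·r/J = 282.9 × 0.00816 / 4.753×10^-8 = 4.857×10^7 Pa.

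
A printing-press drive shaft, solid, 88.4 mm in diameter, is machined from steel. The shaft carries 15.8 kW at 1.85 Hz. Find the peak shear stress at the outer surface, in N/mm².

10.0 N/mm²

ω = 2π·1.85 = 11.62 rad/s, so T = P/ω = 15.8×10³ / 11.62 = 1359 N·m.
J = πd⁴/32 = π(0.0884)⁴/32 = 5.995×10^-6 m⁴.
τ_max = T·r/J = 1359 × 0.0442 / 5.995×10^-6 = 1.002×10^7 Pa.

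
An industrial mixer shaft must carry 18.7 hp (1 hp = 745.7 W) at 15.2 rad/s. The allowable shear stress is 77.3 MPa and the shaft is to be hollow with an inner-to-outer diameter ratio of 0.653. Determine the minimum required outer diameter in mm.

ω = 15.2 rad/s, so T = P/ω = 18.7×745.7 / 15.20 = 917.4 N·m.
For a hollow shaft with d_i/d_o = 0.653: τ_max = 16T/(π d_o³ (1−k⁴)), so d_o = [16T/(π τ_allow (1−k⁴))]^(1/3) = [16·917.4/(π·7.73×10^7·0.8182)]^(1/3) = 0.04196 m.

42.0 mm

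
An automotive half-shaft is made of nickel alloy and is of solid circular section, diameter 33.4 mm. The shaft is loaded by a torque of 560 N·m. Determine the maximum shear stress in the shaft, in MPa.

J = πd⁴/32 = π(0.0334)⁴/32 = 1.222×10^-7 m⁴.
τ_max = T·r/J = 560.0 × 0.0167 / 1.222×10^-7 = 7.655×10^7 Pa.

76.5 MPa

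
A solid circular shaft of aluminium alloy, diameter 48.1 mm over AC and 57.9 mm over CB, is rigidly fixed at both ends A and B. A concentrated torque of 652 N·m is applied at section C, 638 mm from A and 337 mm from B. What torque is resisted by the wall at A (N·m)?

131 N·m

Compatibility: T_A·a/J_AC = T_B·b/J_CB with T_A + T_B = T₀.
J_AC = 5.26×10^-7 m⁴, J_CB = 1.10×10^-6 m⁴, so T_A = T₀·(J_AC/a)/((J_AC/a)+(J_CB/b)) = 131.1 N·m, T_B = 520.9 N·m.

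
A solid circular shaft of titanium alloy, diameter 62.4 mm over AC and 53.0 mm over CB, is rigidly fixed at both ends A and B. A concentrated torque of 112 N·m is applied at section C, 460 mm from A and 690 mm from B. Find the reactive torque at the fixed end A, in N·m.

83.2 N·m

Compatibility: T_A·a/J_AC = T_B·b/J_CB with T_A + T_B = T₀.
J_AC = 1.49×10^-6 m⁴, J_CB = 7.75×10^-7 m⁴, so T_A = T₀·(J_AC/a)/((J_AC/a)+(J_CB/b)) = 83.15 N·m, T_B = 28.85 N·m.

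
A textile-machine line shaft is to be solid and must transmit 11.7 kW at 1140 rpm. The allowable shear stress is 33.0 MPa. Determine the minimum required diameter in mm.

ω = 2π·1140/60 = 119.4 rad/s, so T = P/ω = 11.7×10³ / 119.4 = 98.01 N·m.
For a solid shaft τ_max = 16T/(πd³), so d = (16T/(π τ_allow))^(1/3) = (16·98.01/(π·3.30×10^7))^(1/3) = 0.02473 m.

24.7 mm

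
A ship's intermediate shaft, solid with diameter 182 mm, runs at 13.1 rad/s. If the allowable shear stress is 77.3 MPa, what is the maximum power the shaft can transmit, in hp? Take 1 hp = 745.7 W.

J = πd⁴/32 = π(0.182)⁴/32 = 1.077×10^-4 m⁴.
T_max = τ_allow·J/r = 7.73×10^7 × 1.077×10^-4 / 0.0910 = 91500 N·m.
ω = 13.1 rad/s, so P_max = T_max·ω = 1.199×10^6 W.

1610 hp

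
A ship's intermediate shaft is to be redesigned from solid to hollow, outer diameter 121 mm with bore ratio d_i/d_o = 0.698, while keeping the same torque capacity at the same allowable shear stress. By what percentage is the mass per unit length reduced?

38.6 %

Equal τ_max and T ⇒ the solid shaft needs d_s³ = d_o³(1−k⁴), so d_s = 121·(1−0.698⁴)^(1/3) = 110.5 mm.
Area ratio A_h/A_s = d_o²(1−k²)/d_s² = (1−k²)/(1−k⁴)^(2/3) = 0.6143.
Mass saving = 1 − 0.6143 = 38.6 %.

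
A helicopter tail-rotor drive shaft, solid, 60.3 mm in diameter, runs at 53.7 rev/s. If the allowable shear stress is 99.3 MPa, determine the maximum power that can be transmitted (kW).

1440 kW

J = πd⁴/32 = π(0.0603)⁴/32 = 1.298×10^-6 m⁴.
T_max = τ_allow·J/r = 9.93×10^7 × 1.298×10^-6 / 0.0301 = 4275 N·m.
ω = 2π·53.7 = 337.4 rad/s, so P_max = T_max·ω = 1.442×10^6 W.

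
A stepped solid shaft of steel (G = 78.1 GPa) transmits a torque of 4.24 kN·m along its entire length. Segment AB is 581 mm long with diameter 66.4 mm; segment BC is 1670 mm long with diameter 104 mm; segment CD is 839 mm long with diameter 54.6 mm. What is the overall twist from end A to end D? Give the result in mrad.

76.6 mrad

J_AB = π(0.0664)⁴/32 = 1.91×10^-6 m⁴; J_BC = π(0.104)⁴/32 = 1.15×10^-5 m⁴; J_CD = π(0.0546)⁴/32 = 8.73×10^-7 m⁴.
θ = (T/G)·Σ L_i/J_i = (4240/78.1×10⁹)·(0.581/1.91×10^-6 + 1.67/1.15×10^-5 + 0.839/8.73×10^-7) = 0.07663 rad.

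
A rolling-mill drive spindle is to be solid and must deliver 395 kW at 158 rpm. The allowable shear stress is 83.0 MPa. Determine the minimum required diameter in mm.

114 mm

ω = 2π·158/60 = 16.55 rad/s, so T = P/ω = 395×10³ / 16.55 = 23870 N·m.
For a solid shaft τ_max = 16T/(πd³), so d = (16T/(π τ_allow))^(1/3) = (16·23870/(π·8.30×10^7))^(1/3) = 0.1136 m.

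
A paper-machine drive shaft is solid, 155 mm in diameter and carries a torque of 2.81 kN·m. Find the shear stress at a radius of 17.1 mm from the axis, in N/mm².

J = πd⁴/32 = π(0.155)⁴/32 = 5.667×10^-5 m⁴.
Shear stress varies linearly with radius: τ = T·r/J = 2810 × 0.0171 / 5.667×10^-5 = 8.480×10^5 Pa.

0.848 N/mm²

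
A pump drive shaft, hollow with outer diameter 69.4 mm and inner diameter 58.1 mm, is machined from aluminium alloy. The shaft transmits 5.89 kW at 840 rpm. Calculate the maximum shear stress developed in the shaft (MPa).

2.01 MPa

ω = 2π·840/60 = 87.96 rad/s, so T = P/ω = 5.89×10³ / 87.96 = 66.96 N·m.
J = π(d_o⁴ − d_i⁴)/32 = π(0.0694⁴ − 0.0581⁴)/32 = 1.159×10^-6 m⁴.
τ_max = T·r/J = 66.96 × 0.0347 / 1.159×10^-6 = 2.005×10^6 Pa.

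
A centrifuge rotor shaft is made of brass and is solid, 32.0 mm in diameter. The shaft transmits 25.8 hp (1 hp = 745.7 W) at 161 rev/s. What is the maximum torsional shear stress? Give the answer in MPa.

ω = 2π·161 = 1012 rad/s, so T = P/ω = 25.8×745.7 / 1012 = 19.02 N·m.
J = πd⁴/32 = π(0.0320)⁴/32 = 1.029×10^-7 m⁴.
τ_max = T·r/J = 19.02 × 0.0160 / 1.029×10^-7 = 2.956×10^6 Pa.

2.96 MPa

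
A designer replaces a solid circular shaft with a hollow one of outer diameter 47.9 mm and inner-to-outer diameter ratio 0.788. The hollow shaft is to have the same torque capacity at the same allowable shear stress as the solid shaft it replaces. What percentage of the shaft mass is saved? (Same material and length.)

Equal τ_max and T ⇒ the solid shaft needs d_s³ = d_o³(1−k⁴), so d_s = 47.9·(1−0.788⁴)^(1/3) = 40.72 mm.
Area ratio A_h/A_s = d_o²(1−k²)/d_s² = (1−k²)/(1−k⁴)^(2/3) = 0.5245.
Mass saving = 1 − 0.5245 = 47.6 %.

47.6 %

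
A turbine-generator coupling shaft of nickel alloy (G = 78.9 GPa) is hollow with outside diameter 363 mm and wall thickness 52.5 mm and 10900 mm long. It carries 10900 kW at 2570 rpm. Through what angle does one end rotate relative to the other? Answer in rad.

ω = 2π·2570/60 = 269.1 rad/s, so T = P/ω = 10900×10³ / 269.1 = 40500 N·m.
J = π(d_o⁴ − d_i⁴)/32 = π(0.363⁴ − 0.258⁴)/32 = 1.270×10^-3 m⁴.
θ = T·L/(G·J) = 40500 × 10.9 / (78.9×10⁹ × 1.270×10^-3) = 4.407×10^-3 rad.

0.00441 rad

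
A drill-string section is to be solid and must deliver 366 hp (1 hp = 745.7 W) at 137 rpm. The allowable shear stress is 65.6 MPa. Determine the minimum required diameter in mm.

114 mm

ω = 2π·137/60 = 14.35 rad/s, so T = P/ω = 366×745.7 / 14.35 = 19020 N·m.
For a solid shaft τ_max = 16T/(πd³), so d = (16T/(π τ_allow))^(1/3) = (16·19020/(π·6.56×10^7))^(1/3) = 0.1139 m.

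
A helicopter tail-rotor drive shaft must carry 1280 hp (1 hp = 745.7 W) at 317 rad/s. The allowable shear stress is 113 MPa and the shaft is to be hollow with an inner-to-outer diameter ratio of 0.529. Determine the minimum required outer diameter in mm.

52.8 mm

ω = 317 rad/s, so T = P/ω = 1280×745.7 / 317.0 = 3011 N·m.
For a hollow shaft with d_i/d_o = 0.529: τ_max = 16T/(π d_o³ (1−k⁴)), so d_o = [16T/(π τ_allow (1−k⁴))]^(1/3) = [16·3011/(π·1.13×10^8·0.9217)]^(1/3) = 0.05280 m.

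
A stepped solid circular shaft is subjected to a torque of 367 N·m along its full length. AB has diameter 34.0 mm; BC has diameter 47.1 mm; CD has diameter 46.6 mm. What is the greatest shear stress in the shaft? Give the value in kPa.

Under the same torque, τ_max = 16T/(πd³) is largest where d is smallest — segment AB (d = 34.0 mm).
τ_max = 16·367.0/(π·(0.0340)³) = 4.756×10^7 Pa.

47600 kPa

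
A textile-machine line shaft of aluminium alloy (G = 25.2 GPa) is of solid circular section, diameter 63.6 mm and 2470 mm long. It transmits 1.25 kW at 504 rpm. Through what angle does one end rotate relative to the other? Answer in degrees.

0.0828°

ω = 2π·504/60 = 52.78 rad/s, so T = P/ω = 1.25×10³ / 52.78 = 23.68 N·m.
J = πd⁴/32 = π(0.0636)⁴/32 = 1.606×10^-6 m⁴.
θ = T·L/(G·J) = 23.68 × 2.47 / (25.2×10⁹ × 1.606×10^-6) = 1.445×10^-3 rad.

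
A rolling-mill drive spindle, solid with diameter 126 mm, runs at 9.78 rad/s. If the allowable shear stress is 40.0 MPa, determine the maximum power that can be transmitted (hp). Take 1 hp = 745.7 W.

206 hp

J = πd⁴/32 = π(0.126)⁴/32 = 2.474×10^-5 m⁴.
T_max = τ_allow·J/r = 4.00×10^7 × 2.474×10^-5 / 0.0630 = 15710 N·m.
ω = 9.78 rad/s, so P_max = T_max·ω = 1.537×10^5 W.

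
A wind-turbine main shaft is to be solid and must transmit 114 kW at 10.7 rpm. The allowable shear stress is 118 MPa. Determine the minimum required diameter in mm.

164 mm

ω = 2π·10.7/60 = 1.121 rad/s, so T = P/ω = 114×10³ / 1.121 = 101700 N·m.
For a solid shaft τ_max = 16T/(πd³), so d = (16T/(π τ_allow))^(1/3) = (16·101700/(π·1.18×10^8))^(1/3) = 0.1638 m.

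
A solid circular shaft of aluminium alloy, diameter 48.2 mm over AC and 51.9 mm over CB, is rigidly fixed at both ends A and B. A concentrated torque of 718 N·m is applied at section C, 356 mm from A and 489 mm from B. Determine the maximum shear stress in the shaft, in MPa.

16.5 MPa

Compatibility: T_A·a/J_AC = T_B·b/J_CB with T_A + T_B = T₀.
J_AC = 5.30×10^-7 m⁴, J_CB = 7.12×10^-7 m⁴, so T_A = T₀·(J_AC/a)/((J_AC/a)+(J_CB/b)) = 362.9 N·m, T_B = 355.1 N·m.
τ in each portion: τ_AC = 1.65×10^7 Pa, τ_CB = 1.29×10^7 Pa; maximum is in AC.
τ_max = T_AC·r/J = 362.9·0.0241/5.30×10^-7 = 1.650×10^7 Pa.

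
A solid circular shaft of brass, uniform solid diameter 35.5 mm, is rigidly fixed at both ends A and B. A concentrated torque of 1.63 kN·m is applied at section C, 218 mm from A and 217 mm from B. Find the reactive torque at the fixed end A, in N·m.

With uniform GJ and both ends fixed, compatibility θ_AC = θ_CB gives T_A·a = T_B·b, together with T_A + T_B = T₀.
T_A = T₀·b/(a+b) = 1630·217/435.0 = 813.1 N·m; T_B = 816.9 N·m.

813 N·m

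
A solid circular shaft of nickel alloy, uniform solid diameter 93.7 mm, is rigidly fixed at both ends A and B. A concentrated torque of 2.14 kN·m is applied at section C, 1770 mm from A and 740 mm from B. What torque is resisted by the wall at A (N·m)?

With uniform GJ and both ends fixed, compatibility θ_AC = θ_CB gives T_A·a = T_B·b, together with T_A + T_B = T₀.
T_A = T₀·b/(a+b) = 2140·740/2510 = 630.9 N·m; T_B = 1509 N·m.

631 N·m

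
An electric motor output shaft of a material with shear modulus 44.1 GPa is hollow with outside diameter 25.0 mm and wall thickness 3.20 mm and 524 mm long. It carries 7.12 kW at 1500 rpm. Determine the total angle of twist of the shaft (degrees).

1.16°

ω = 2π·1500/60 = 157.1 rad/s, so T = P/ω = 7.12×10³ / 157.1 = 45.33 N·m.
J = π(d_o⁴ − d_i⁴)/32 = π(0.0250⁴ − 0.0186⁴)/32 = 2.660×10^-8 m⁴.
θ = T·L/(G·J) = 45.33 × 0.524 / (44.1×10⁹ × 2.660×10^-8) = 0.02025 rad.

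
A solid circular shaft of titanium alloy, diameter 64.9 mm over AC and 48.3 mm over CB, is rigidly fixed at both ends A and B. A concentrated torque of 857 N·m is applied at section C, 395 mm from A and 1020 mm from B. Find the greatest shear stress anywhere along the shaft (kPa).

14300 kPa

Compatibility: T_A·a/J_AC = T_B·b/J_CB with T_A + T_B = T₀.
J_AC = 1.74×10^-6 m⁴, J_CB = 5.34×10^-7 m⁴, so T_A = T₀·(J_AC/a)/((J_AC/a)+(J_CB/b)) = 766.0 N·m, T_B = 91.00 N·m.
τ in each portion: τ_AC = 1.43×10^7 Pa, τ_CB = 4.11×10^6 Pa; maximum is in AC.
τ_max = T_AC·r/J = 766.0·0.0324/1.74×10^-6 = 1.427×10^7 Pa.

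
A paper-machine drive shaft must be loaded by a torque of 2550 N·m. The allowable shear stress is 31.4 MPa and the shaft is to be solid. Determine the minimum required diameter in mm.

74.5 mm

For a solid shaft τ_max = 16T/(πd³), so d = (16T/(π τ_allow))^(1/3) = (16·2550/(π·3.14×10^7))^(1/3) = 0.07451 m.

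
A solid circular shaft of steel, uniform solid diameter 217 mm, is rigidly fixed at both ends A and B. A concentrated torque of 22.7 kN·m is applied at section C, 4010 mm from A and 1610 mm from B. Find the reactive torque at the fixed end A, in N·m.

6500 N·m

With uniform GJ and both ends fixed, compatibility θ_AC = θ_CB gives T_A·a = T_B·b, together with T_A + T_B = T₀.
T_A = T₀·b/(a+b) = 22700·1610/5620 = 6503 N·m; T_B = 16200 N·m.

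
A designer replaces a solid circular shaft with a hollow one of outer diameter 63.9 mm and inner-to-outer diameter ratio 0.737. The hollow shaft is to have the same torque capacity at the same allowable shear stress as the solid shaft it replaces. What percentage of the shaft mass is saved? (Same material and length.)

42.3 %

Equal τ_max and T ⇒ the solid shaft needs d_s³ = d_o³(1−k⁴), so d_s = 63.9·(1−0.737⁴)^(1/3) = 56.87 mm.
Area ratio A_h/A_s = d_o²(1−k²)/d_s² = (1−k²)/(1−k⁴)^(2/3) = 0.5767.
Mass saving = 1 − 0.5767 = 42.3 %.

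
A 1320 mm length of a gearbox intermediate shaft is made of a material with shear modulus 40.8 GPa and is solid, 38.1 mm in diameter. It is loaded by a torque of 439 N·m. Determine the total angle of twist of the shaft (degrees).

3.93°

J = πd⁴/32 = π(0.0381)⁴/32 = 2.069×10^-7 m⁴.
θ = T·L/(G·J) = 439.0 × 1.32 / (40.8×10⁹ × 2.069×10^-7) = 0.06866 rad.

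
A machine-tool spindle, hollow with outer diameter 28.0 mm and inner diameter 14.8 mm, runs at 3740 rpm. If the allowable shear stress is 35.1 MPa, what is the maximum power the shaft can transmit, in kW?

J = π(d_o⁴ − d_i⁴)/32 = π(0.0280⁴ − 0.0148⁴)/32 = 5.563×10^-8 m⁴.
T_max = τ_allow·J/r = 3.51×10^7 × 5.563×10^-8 / 0.0140 = 139.5 N·m.
ω = 2π·3740/60 = 391.7 rad/s, so P_max = T_max·ω = 5.463×10^4 W.

54.6 kW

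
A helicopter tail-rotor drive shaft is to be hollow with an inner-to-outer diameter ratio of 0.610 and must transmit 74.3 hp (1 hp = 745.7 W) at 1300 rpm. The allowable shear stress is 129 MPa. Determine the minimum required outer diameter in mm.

ω = 2π·1300/60 = 136.1 rad/s, so T = P/ω = 74.3×745.7 / 136.1 = 407.0 N·m.
For a hollow shaft with d_i/d_o = 0.610: τ_max = 16T/(π d_o³ (1−k⁴)), so d_o = [16T/(π τ_allow (1−k⁴))]^(1/3) = [16·407.0/(π·1.29×10^8·0.8615)]^(1/3) = 0.02652 m.

26.5 mm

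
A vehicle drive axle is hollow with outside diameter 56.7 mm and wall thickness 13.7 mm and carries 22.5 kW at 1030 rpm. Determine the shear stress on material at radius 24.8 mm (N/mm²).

5.49 N/mm²

ω = 2π·1030/60 = 107.9 rad/s, so T = P/ω = 22.5×10³ / 107.9 = 208.6 N·m.
J = π(d_o⁴ − d_i⁴)/32 = π(0.0567⁴ − 0.0293⁴)/32 = 9.423×10^-7 m⁴.
Shear stress varies linearly with radius: τ = T·r/J = 208.6 × 0.0248 / 9.423×10^-7 = 5.490×10^6 Pa.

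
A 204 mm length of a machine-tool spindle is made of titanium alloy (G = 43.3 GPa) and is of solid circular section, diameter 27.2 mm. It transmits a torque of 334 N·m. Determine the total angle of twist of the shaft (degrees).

J = πd⁴/32 = π(0.0272)⁴/32 = 5.374×10^-8 m⁴.
θ = T·L/(G·J) = 334.0 × 0.204 / (43.3×10⁹ × 5.374×10^-8) = 0.02928 rad.

1.68°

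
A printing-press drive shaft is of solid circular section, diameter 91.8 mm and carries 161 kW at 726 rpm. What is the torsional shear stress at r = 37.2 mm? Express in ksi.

1.64 ksi

ω = 2π·726/60 = 76.03 rad/s, so T = P/ω = 161×10³ / 76.03 = 2118 N·m.
J = πd⁴/32 = π(0.0918)⁴/32 = 6.972×10^-6 m⁴.
Shear stress varies linearly with radius: τ = T·r/J = 2118 × 0.0372 / 6.972×10^-6 = 1.130×10^7 Pa.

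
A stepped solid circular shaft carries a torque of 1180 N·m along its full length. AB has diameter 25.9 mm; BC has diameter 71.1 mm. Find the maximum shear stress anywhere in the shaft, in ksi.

50.2 ksi

Under the same torque, τ_max = 16T/(πd³) is largest where d is smallest — segment AB (d = 25.9 mm).
τ_max = 16·1180/(π·(0.0259)³) = 3.459×10^8 Pa.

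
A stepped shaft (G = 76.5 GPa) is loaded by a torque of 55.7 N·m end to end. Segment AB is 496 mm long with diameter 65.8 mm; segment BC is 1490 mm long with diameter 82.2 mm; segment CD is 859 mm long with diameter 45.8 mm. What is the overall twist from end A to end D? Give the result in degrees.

J_AB = π(0.0658)⁴/32 = 1.84×10^-6 m⁴; J_BC = π(0.0822)⁴/32 = 4.48×10^-6 m⁴; J_CD = π(0.0458)⁴/32 = 4.32×10^-7 m⁴.
θ = (T/G)·Σ L_i/J_i = (55.70/76.5×10⁹)·(0.496/1.84×10^-6 + 1.49/4.48×10^-6 + 0.859/4.32×10^-7) = 1.886×10^-3 rad.

0.108°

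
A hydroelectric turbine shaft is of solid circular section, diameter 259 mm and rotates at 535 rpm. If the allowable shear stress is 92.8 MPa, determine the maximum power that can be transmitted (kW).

J = πd⁴/32 = π(0.259)⁴/32 = 4.418×10^-4 m⁴.
T_max = τ_allow·J/r = 9.28×10^7 × 4.418×10^-4 / 0.130 = 316600 N·m.
ω = 2π·535/60 = 56.03 rad/s, so P_max = T_max·ω = 1.774×10^7 W.

17700 kW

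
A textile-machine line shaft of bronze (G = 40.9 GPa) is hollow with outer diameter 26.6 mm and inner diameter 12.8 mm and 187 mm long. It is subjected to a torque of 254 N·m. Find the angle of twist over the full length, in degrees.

1.43°

J = π(d_o⁴ − d_i⁴)/32 = π(0.0266⁴ − 0.0128⁴)/32 = 4.651×10^-8 m⁴.
θ = T·L/(G·J) = 254.0 × 0.187 / (40.9×10⁹ × 4.651×10^-8) = 0.02497 rad.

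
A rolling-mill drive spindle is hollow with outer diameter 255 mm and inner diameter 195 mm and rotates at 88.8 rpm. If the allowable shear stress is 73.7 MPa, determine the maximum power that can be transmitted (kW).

J = π(d_o⁴ − d_i⁴)/32 = π(0.255⁴ − 0.195⁴)/32 = 2.732×10^-4 m⁴.
T_max = τ_allow·J/r = 7.37×10^7 × 2.732×10^-4 / 0.128 = 157900 N·m.
ω = 2π·88.8/60 = 9.299 rad/s, so P_max = T_max·ω = 1.468×10^6 W.

1470 kW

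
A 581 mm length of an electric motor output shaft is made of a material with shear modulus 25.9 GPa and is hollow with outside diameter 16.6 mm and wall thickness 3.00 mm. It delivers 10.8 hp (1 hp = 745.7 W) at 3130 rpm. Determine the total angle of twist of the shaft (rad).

0.0887 rad

ω = 2π·3130/60 = 327.8 rad/s, so T = P/ω = 10.8×745.7 / 327.8 = 24.57 N·m.
J = π(d_o⁴ − d_i⁴)/32 = π(0.0166⁴ − 0.0106⁴)/32 = 6.215×10^-9 m⁴.
θ = T·L/(G·J) = 24.57 × 0.581 / (25.9×10⁹ × 6.215×10^-9) = 0.08868 rad.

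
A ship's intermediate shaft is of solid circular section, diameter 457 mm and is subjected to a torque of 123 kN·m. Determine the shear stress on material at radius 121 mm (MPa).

J = πd⁴/32 = π(0.457)⁴/32 = 4.282×10^-3 m⁴.
Shear stress varies linearly with radius: τ = T·r/J = 123000 × 0.121 / 4.282×10^-3 = 3.476×10^6 Pa.

3.48 MPa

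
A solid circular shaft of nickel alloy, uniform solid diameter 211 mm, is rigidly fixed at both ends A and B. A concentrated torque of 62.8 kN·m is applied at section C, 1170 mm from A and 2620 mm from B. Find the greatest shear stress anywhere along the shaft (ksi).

With uniform GJ and both ends fixed, compatibility θ_AC = θ_CB gives T_A·a = T_B·b, together with T_A + T_B = T₀.
T_A = T₀·b/(a+b) = 62800·2620/3790 = 43410 N·m; T_B = 19390 N·m.
τ in each portion: τ_AC = 2.35×10^7 Pa, τ_CB = 1.05×10^7 Pa; maximum is in AC.
τ_max = T_AC·r/J = 43410·0.105/1.95×10^-4 = 2.354×10^7 Pa.

3.41 ksi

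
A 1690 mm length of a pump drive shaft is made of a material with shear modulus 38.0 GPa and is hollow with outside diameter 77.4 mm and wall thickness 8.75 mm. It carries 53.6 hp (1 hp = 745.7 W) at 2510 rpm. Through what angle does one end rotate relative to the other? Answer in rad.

0.00299 rad

ω = 2π·2510/60 = 262.8 rad/s, so T = P/ω = 53.6×745.7 / 262.8 = 152.1 N·m.
J = π(d_o⁴ − d_i⁴)/32 = π(0.0774⁴ − 0.0599⁴)/32 = 2.260×10^-6 m⁴.
θ = T·L/(G·J) = 152.1 × 1.69 / (38.0×10⁹ × 2.260×10^-6) = 2.993×10^-3 rad.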